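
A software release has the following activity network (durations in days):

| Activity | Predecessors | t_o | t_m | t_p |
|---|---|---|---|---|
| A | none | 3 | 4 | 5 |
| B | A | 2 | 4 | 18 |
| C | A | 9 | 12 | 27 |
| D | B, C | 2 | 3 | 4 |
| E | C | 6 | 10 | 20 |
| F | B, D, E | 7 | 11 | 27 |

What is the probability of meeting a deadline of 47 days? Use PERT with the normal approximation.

0.838

te_A = (3 + 4·4 + 5)/6 = 24/6 = 4; σ²_A = ((5−3)/6)² = 0.111
te_B = (2 + 4·4 + 18)/6 = 36/6 = 6; σ²_B = ((18−2)/6)² = 7.111
te_C = (9 + 4·12 + 27)/6 = 84/6 = 14; σ²_C = ((27−9)/6)² = 9.000
te_D = (2 + 4·3 + 4)/6 = 18/6 = 3; σ²_D = ((4−2)/6)² = 0.111
te_E = (6 + 4·10 + 20)/6 = 66/6 = 11; σ²_E = ((20−6)/6)² = 5.444
te_F = (7 + 4·11 + 27)/6 = 78/6 = 13; σ²_F = ((27−7)/6)² = 11.111

Forward pass:
ES_A = 0; EF_A = 4
ES_B = 4; EF_B = 4+6 = 10
ES_C = 4; EF_C = 4+14 = 18
ES_D = max(EF_B=10, EF_C=18) = 18; EF_D = 18+3 = 21
ES_E = 18; EF_E = 18+11 = 29
ES_F = max(EF_B=10, EF_D=21, EF_E=29) = 29; EF_F = 29+13 = 42
Expected project duration μ = 42 days. Critical path: A → C → E → F.

Variance along critical path = 0.111 + 9.000 + 5.444 + 11.111 = 25.667; σ = √25.667 = 5.066 days.
Z = (47 − 42) / 5.066 = 0.987
P(T ≤ 47) = Φ(0.987) ≈ 0.838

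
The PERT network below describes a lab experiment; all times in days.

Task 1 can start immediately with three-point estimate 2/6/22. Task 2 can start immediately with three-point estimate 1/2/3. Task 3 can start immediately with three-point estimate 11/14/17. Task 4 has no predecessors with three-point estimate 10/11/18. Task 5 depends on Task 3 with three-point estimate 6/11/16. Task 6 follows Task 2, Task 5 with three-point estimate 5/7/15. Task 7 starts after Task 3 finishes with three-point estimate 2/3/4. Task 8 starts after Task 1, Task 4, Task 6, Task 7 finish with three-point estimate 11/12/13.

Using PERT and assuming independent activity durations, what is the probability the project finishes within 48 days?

0.877

te_Task 1 = (2 + 4·6 + 22)/6 = 48/6 = 8; σ²_Task 1 = ((22−2)/6)² = 11.111
te_Task 2 = (1 + 4·2 + 3)/6 = 12/6 = 2; σ²_Task 2 = ((3−1)/6)² = 0.111
te_Task 3 = (11 + 4·14 + 17)/6 = 84/6 = 14; σ²_Task 3 = ((17−11)/6)² = 1.000
te_Task 4 = (10 + 4·11 + 18)/6 = 72/6 = 12; σ²_Task 4 = ((18−10)/6)² = 1.778
te_Task 5 = (6 + 4·11 + 16)/6 = 66/6 = 11; σ²_Task 5 = ((16−6)/6)² = 2.778
te_Task 6 = (5 + 4·7 + 15)/6 = 48/6 = 8; σ²_Task 6 = ((15−5)/6)² = 2.778
te_Task 7 = (2 + 4·3 + 4)/6 = 18/6 = 3; σ²_Task 7 = ((4−2)/6)² = 0.111
te_Task 8 = (11 + 4·12 + 13)/6 = 72/6 = 12; σ²_Task 8 = ((13−11)/6)² = 0.111

Forward pass:
ES_Task 1 = 0; EF_Task 1 = 8
ES_Task 2 = 0; EF_Task 2 = 2
ES_Task 3 = 0; EF_Task 3 = 14
ES_Task 4 = 0; EF_Task 4 = 12
ES_Task 5 = 14; EF_Task 5 = 14+11 = 25
ES_Task 6 = max(EF_Task 2=2, EF_Task 5=25) = 25; EF_Task 6 = 25+8 = 33
ES_Task 7 = 14; EF_Task 7 = 14+3 = 17
ES_Task 8 = max(EF_Task 1=8, EF_Task 4=12, EF_Task 6=33, EF_Task 7=17) = 33; EF_Task 8 = 33+12 = 45
Expected project duration μ = 45 days. Critical path: Task 3 → Task 5 → Task 6 → Task 8.

Variance along critical path = 1.000 + 2.778 + 2.778 + 0.111 = 6.667; σ = √6.667 = 2.582 days.
Z = (48 − 45) / 2.582 = 1.162
P(T ≤ 48) = Φ(1.162) ≈ 0.877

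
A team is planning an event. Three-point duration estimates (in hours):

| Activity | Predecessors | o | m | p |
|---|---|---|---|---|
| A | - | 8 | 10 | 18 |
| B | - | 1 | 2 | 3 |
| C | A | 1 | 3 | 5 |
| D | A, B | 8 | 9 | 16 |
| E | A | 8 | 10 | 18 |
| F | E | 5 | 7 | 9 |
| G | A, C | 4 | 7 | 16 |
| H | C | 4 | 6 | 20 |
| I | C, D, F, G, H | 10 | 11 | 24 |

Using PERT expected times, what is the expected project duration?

te_A = (8 + 4·10 + 18)/6 = 66/6 = 11
te_B = (1 + 4·2 + 3)/6 = 12/6 = 2
te_C = (1 + 4·3 + 5)/6 = 18/6 = 3
te_D = (8 + 4·9 + 16)/6 = 60/6 = 10
te_E = (8 + 4·10 + 18)/6 = 66/6 = 11
te_F = (5 + 4·7 + 9)/6 = 42/6 = 7
te_G = (4 + 4·7 + 16)/6 = 48/6 = 8
te_H = (4 + 4·6 + 20)/6 = 48/6 = 8
te_I = (10 + 4·11 + 24)/6 = 78/6 = 13

Forward pass:
ES_A = 0; EF_A = 11
ES_B = 0; EF_B = 2
ES_C = 11; EF_C = 11+3 = 14
ES_D = max(EF_A=11, EF_B=2) = 11; EF_D = 11+10 = 21
ES_E = 11; EF_E = 11+11 = 22
ES_F = 22; EF_F = 22+7 = 29
ES_G = max(EF_A=11, EF_C=14) = 14; EF_G = 14+8 = 22
ES_H = 14; EF_H = 14+8 = 22
ES_I = max(EF_C=14, EF_D=21, EF_F=29, EF_G=22, EF_H=22) = 29; EF_I = 29+13 = 42
Expected project duration μ = 42 hours. Critical path: A → E → F → I.

42 hours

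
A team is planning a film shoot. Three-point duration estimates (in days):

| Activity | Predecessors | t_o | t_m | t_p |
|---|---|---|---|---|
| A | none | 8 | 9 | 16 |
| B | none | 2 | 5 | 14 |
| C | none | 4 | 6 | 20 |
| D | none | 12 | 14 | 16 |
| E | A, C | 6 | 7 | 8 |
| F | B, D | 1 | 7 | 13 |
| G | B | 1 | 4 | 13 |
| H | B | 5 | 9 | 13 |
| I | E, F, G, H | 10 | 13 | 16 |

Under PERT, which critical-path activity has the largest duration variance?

F

te_A = (8 + 4·9 + 16)/6 = 60/6 = 10; σ²_A = ((16−8)/6)² = 1.778
te_B = (2 + 4·5 + 14)/6 = 36/6 = 6; σ²_B = ((14−2)/6)² = 4.000
te_C = (4 + 4·6 + 20)/6 = 48/6 = 8; σ²_C = ((20−4)/6)² = 7.111
te_D = (12 + 4·14 + 16)/6 = 84/6 = 14; σ²_D = ((16−12)/6)² = 0.444
te_E = (6 + 4·7 + 8)/6 = 42/6 = 7; σ²_E = ((8−6)/6)² = 0.111
te_F = (1 + 4·7 + 13)/6 = 42/6 = 7; σ²_F = ((13−1)/6)² = 4.000
te_G = (1 + 4·4 + 13)/6 = 30/6 = 5; σ²_G = ((13−1)/6)² = 4.000
te_H = (5 + 4·9 + 13)/6 = 54/6 = 9; σ²_H = ((13−5)/6)² = 1.778
te_I = (10 + 4·13 + 16)/6 = 78/6 = 13; σ²_I = ((16−10)/6)² = 1.000

Forward pass:
ES_A = 0; EF_A = 10
ES_B = 0; EF_B = 6
ES_C = 0; EF_C = 8
ES_D = 0; EF_D = 14
ES_E = max(EF_A=10, EF_C=8) = 10; EF_E = 10+7 = 17
ES_F = max(EF_B=6, EF_D=14) = 14; EF_F = 14+7 = 21
ES_G = 6; EF_G = 6+5 = 11
ES_H = 6; EF_H = 6+9 = 15
ES_I = max(EF_E=17, EF_F=21, EF_G=11, EF_H=15) = 21; EF_I = 21+13 = 34
Expected project duration μ = 34 days. Critical path: D → F → I.

Variances on critical path: σ²_D=0.444, σ²_F=4.000, σ²_I=1.000.
Largest is σ²_F = 4.000.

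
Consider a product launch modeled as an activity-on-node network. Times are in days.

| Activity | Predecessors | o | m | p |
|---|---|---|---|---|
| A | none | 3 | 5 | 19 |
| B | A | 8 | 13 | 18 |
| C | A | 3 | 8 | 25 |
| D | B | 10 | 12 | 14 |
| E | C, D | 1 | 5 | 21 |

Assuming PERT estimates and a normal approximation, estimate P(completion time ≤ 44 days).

0.860

te_A = (3 + 4·5 + 19)/6 = 42/6 = 7; σ²_A = ((19−3)/6)² = 7.111
te_B = (8 + 4·13 + 18)/6 = 78/6 = 13; σ²_B = ((18−8)/6)² = 2.778
te_C = (3 + 4·8 + 25)/6 = 60/6 = 10; σ²_C = ((25−3)/6)² = 13.444
te_D = (10 + 4·12 + 14)/6 = 72/6 = 12; σ²_D = ((14−10)/6)² = 0.444
te_E = (1 + 4·5 + 21)/6 = 42/6 = 7; σ²_E = ((21−1)/6)² = 11.111

Forward pass:
ES_A = 0; EF_A = 7
ES_B = 7; EF_B = 7+13 = 20
ES_C = 7; EF_C = 7+10 = 17
ES_D = 20; EF_D = 20+12 = 32
ES_E = max(EF_C=17, EF_D=32) = 32; EF_E = 32+7 = 39
Expected project duration μ = 39 days. Critical path: A → B → D → E.

Variance along critical path = 7.111 + 2.778 + 0.444 + 11.111 = 21.444; σ = √21.444 = 4.631 days.
Z = (44 − 39) / 4.631 = 1.080
P(T ≤ 44) = Φ(1.080) ≈ 0.860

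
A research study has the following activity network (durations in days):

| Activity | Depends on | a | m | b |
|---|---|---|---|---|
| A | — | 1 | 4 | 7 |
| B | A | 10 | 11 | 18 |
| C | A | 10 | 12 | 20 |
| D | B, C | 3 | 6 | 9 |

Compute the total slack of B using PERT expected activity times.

1 days

te_A = (1 + 4·4 + 7)/6 = 24/6 = 4
te_B = (10 + 4·11 + 18)/6 = 72/6 = 12
te_C = (10 + 4·12 + 20)/6 = 78/6 = 13
te_D = (3 + 4·6 + 9)/6 = 36/6 = 6

Forward pass:
ES_A = 0; EF_A = 4
ES_B = 4; EF_B = 4+12 = 16
ES_C = 4; EF_C = 4+13 = 17
ES_D = max(EF_B=16, EF_C=17) = 17; EF_D = 17+6 = 23
Expected project duration μ = 23 days. Critical path: A → C → D.

Backward pass:
LF_D = 23; LS_D = 23−6 = 17
LF_C = LS_D = 17; LS_C = 17−13 = 4
LF_B = LS_D = 17; LS_B = 17−12 = 5
LF_A = min(LS_B=5, LS_C=4) = 4; LS_A = 4−4 = 0
Slack_B = LS_B − ES_B = 5 − 4 = 1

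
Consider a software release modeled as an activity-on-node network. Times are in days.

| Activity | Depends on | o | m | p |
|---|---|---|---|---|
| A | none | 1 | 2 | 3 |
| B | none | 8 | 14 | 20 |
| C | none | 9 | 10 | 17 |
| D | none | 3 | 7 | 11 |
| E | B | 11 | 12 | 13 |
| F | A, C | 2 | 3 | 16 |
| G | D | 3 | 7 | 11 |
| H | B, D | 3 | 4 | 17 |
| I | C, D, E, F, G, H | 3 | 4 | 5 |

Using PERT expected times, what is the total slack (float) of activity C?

te_A = (1 + 4·2 + 3)/6 = 12/6 = 2
te_B = (8 + 4·14 + 20)/6 = 84/6 = 14
te_C = (9 + 4·10 + 17)/6 = 66/6 = 11
te_D = (3 + 4·7 + 11)/6 = 42/6 = 7
te_E = (11 + 4·12 + 13)/6 = 72/6 = 12
te_F = (2 + 4·3 + 16)/6 = 30/6 = 5
te_G = (3 + 4·7 + 11)/6 = 42/6 = 7
te_H = (3 + 4·4 + 17)/6 = 36/6 = 6
te_I = (3 + 4·4 + 5)/6 = 24/6 = 4

Forward pass:
ES_A = 0; EF_A = 2
ES_B = 0; EF_B = 14
ES_C = 0; EF_C = 11
ES_D = 0; EF_D = 7
ES_E = 14; EF_E = 14+12 = 26
ES_F = max(EF_A=2, EF_C=11) = 11; EF_F = 11+5 = 16
ES_G = 7; EF_G = 7+7 = 14
ES_H = max(EF_B=14, EF_D=7) = 14; EF_H = 14+6 = 20
ES_I = max(EF_C=11, EF_D=7, EF_E=26, EF_F=16, EF_G=14, EF_H=20) = 26; EF_I = 26+4 = 30
Expected project duration μ = 30 days. Critical path: B → E → I.

Backward pass:
LF_I = 30; LS_I = 30−4 = 26
LF_H = LS_I = 26; LS_H = 26−6 = 20
LF_G = LS_I = 26; LS_G = 26−7 = 19
LF_F = LS_I = 26; LS_F = 26−5 = 21
LF_E = LS_I = 26; LS_E = 26−12 = 14
LF_D = min(LS_G=19, LS_H=20, LS_I=26) = 19; LS_D = 19−7 = 12
LF_C = min(LS_F=21, LS_I=26) = 21; LS_C = 21−11 = 10
LF_B = min(LS_E=14, LS_H=20) = 14; LS_B = 14−14 = 0
LF_A = LS_F = 21; LS_A = 21−2 = 19
Slack_C = LS_C − ES_C = 10 − 0 = 10

10 days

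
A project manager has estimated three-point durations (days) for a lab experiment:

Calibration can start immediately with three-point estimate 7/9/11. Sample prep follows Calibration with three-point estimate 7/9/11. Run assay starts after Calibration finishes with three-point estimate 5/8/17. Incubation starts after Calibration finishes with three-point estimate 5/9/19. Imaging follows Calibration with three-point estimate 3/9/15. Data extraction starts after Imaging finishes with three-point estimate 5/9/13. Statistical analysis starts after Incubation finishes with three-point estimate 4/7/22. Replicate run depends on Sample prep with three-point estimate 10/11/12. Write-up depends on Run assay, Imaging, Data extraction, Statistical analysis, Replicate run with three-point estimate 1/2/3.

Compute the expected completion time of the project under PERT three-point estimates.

te_Calibration = (7 + 4·9 + 11)/6 = 54/6 = 9
te_Sample prep = (7 + 4·9 + 11)/6 = 54/6 = 9
te_Run assay = (5 + 4·8 + 17)/6 = 54/6 = 9
te_Incubation = (5 + 4·9 + 19)/6 = 60/6 = 10
te_Imaging = (3 + 4·9 + 15)/6 = 54/6 = 9
te_Data extraction = (5 + 4·9 + 13)/6 = 54/6 = 9
te_Statistical analysis = (4 + 4·7 + 22)/6 = 54/6 = 9
te_Replicate run = (10 + 4·11 + 12)/6 = 66/6 = 11
te_Write-up = (1 + 4·2 + 3)/6 = 12/6 = 2

Forward pass:
ES_Calibration = 0; EF_Calibration = 9
ES_Sample prep = 9; EF_Sample prep = 9+9 = 18
ES_Run assay = 9; EF_Run assay = 9+9 = 18
ES_Incubation = 9; EF_Incubation = 9+10 = 19
ES_Imaging = 9; EF_Imaging = 9+9 = 18
ES_Data extraction = 18; EF_Data extraction = 18+9 = 27
ES_Statistical analysis = 19; EF_Statistical analysis = 19+9 = 28
ES_Replicate run = 18; EF_Replicate run = 18+11 = 29
ES_Write-up = max(EF_Run assay=18, EF_Imaging=18, EF_Data extraction=27, EF_Statistical analysis=28, EF_Replicate run=29) = 29; EF_Write-up = 29+2 = 31
Expected project duration μ = 31 days. Critical path: Calibration → Sample prep → Replicate run → Write-up.

31 days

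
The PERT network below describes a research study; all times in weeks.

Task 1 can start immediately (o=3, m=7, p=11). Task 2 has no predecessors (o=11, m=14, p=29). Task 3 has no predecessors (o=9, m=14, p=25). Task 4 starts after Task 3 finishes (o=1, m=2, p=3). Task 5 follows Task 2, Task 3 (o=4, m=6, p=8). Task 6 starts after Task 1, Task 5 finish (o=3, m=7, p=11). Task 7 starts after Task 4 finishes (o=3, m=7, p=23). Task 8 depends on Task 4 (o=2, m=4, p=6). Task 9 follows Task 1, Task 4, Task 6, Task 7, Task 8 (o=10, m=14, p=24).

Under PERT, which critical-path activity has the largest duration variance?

te_Task 1 = (3 + 4·7 + 11)/6 = 42/6 = 7; σ²_Task 1 = ((11−3)/6)² = 1.778
te_Task 2 = (11 + 4·14 + 29)/6 = 96/6 = 16; σ²_Task 2 = ((29−11)/6)² = 9.000
te_Task 3 = (9 + 4·14 + 25)/6 = 90/6 = 15; σ²_Task 3 = ((25−9)/6)² = 7.111
te_Task 4 = (1 + 4·2 + 3)/6 = 12/6 = 2; σ²_Task 4 = ((3−1)/6)² = 0.111
te_Task 5 = (4 + 4·6 + 8)/6 = 36/6 = 6; σ²_Task 5 = ((8−4)/6)² = 0.444
te_Task 6 = (3 + 4·7 + 11)/6 = 42/6 = 7; σ²_Task 6 = ((11−3)/6)² = 1.778
te_Task 7 = (3 + 4·7 + 23)/6 = 54/6 = 9; σ²_Task 7 = ((23−3)/6)² = 11.111
te_Task 8 = (2 + 4·4 + 6)/6 = 24/6 = 4; σ²_Task 8 = ((6−2)/6)² = 0.444
te_Task 9 = (10 + 4·14 + 24)/6 = 90/6 = 15; σ²_Task 9 = ((24−10)/6)² = 5.444

Forward pass:
ES_Task 1 = 0; EF_Task 1 = 7
ES_Task 2 = 0; EF_Task 2 = 16
ES_Task 3 = 0; EF_Task 3 = 15
ES_Task 4 = 15; EF_Task 4 = 15+2 = 17
ES_Task 5 = max(EF_Task 2=16, EF_Task 3=15) = 16; EF_Task 5 = 16+6 = 22
ES_Task 6 = max(EF_Task 1=7, EF_Task 5=22) = 22; EF_Task 6 = 22+7 = 29
ES_Task 7 = 17; EF_Task 7 = 17+9 = 26
ES_Task 8 = 17; EF_Task 8 = 17+4 = 21
ES_Task 9 = max(EF_Task 1=7, EF_Task 4=17, EF_Task 6=29, EF_Task 7=26, EF_Task 8=21) = 29; EF_Task 9 = 29+15 = 44
Expected project duration μ = 44 weeks. Critical path: Task 2 → Task 5 → Task 6 → Task 9.

Variances on critical path: σ²_Task 2=9.000, σ²_Task 5=0.444, σ²_Task 6=1.778, σ²_Task 9=5.444.
Largest is σ²_Task 2 = 9.000.

Task 2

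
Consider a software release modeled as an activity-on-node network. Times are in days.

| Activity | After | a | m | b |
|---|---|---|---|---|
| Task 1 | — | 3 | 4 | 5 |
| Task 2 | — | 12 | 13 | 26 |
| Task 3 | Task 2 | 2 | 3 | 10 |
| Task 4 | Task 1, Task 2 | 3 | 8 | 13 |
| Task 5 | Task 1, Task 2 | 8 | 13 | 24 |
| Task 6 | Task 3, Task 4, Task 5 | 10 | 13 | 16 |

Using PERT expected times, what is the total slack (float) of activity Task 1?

11 days

te_Task 1 = (3 + 4·4 + 5)/6 = 24/6 = 4
te_Task 2 = (12 + 4·13 + 26)/6 = 90/6 = 15
te_Task 3 = (2 + 4·3 + 10)/6 = 24/6 = 4
te_Task 4 = (3 + 4·8 + 13)/6 = 48/6 = 8
te_Task 5 = (8 + 4·13 + 24)/6 = 84/6 = 14
te_Task 6 = (10 + 4·13 + 16)/6 = 78/6 = 13

Forward pass:
ES_Task 1 = 0; EF_Task 1 = 4
ES_Task 2 = 0; EF_Task 2 = 15
ES_Task 3 = 15; EF_Task 3 = 15+4 = 19
ES_Task 4 = max(EF_Task 1=4, EF_Task 2=15) = 15; EF_Task 4 = 15+8 = 23
ES_Task 5 = max(EF_Task 1=4, EF_Task 2=15) = 15; EF_Task 5 = 15+14 = 29
ES_Task 6 = max(EF_Task 3=19, EF_Task 4=23, EF_Task 5=29) = 29; EF_Task 6 = 29+13 = 42
Expected project duration μ = 42 days. Critical path: Task 2 → Task 5 → Task 6.

Backward pass:
LF_Task 6 = 42; LS_Task 6 = 42−13 = 29
LF_Task 5 = LS_Task 6 = 29; LS_Task 5 = 29−14 = 15
LF_Task 4 = LS_Task 6 = 29; LS_Task 4 = 29−8 = 21
LF_Task 3 = LS_Task 6 = 29; LS_Task 3 = 29−4 = 25
LF_Task 2 = min(LS_Task 3=25, LS_Task 4=21, LS_Task 5=15) = 15; LS_Task 2 = 15−15 = 0
LF_Task 1 = min(LS_Task 4=21, LS_Task 5=15) = 15; LS_Task 1 = 15−4 = 11
Slack_Task 1 = LS_Task 1 − ES_Task 1 = 11 − 0 = 11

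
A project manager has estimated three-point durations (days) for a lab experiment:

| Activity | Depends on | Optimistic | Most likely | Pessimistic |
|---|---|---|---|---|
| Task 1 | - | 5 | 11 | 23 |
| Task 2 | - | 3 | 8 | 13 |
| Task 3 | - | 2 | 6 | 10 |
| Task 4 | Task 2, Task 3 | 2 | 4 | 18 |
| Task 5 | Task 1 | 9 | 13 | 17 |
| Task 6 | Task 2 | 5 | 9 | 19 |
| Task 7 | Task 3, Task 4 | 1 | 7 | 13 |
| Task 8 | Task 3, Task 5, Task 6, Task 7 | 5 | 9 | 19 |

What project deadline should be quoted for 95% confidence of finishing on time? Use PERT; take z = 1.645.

te_Task 1 = (5 + 4·11 + 23)/6 = 72/6 = 12; σ²_Task 1 = ((23−5)/6)² = 9.000
te_Task 2 = (3 + 4·8 + 13)/6 = 48/6 = 8; σ²_Task 2 = ((13−3)/6)² = 2.778
te_Task 3 = (2 + 4·6 + 10)/6 = 36/6 = 6; σ²_Task 3 = ((10−2)/6)² = 1.778
te_Task 4 = (2 + 4·4 + 18)/6 = 36/6 = 6; σ²_Task 4 = ((18−2)/6)² = 7.111
te_Task 5 = (9 + 4·13 + 17)/6 = 78/6 = 13; σ²_Task 5 = ((17−9)/6)² = 1.778
te_Task 6 = (5 + 4·9 + 19)/6 = 60/6 = 10; σ²_Task 6 = ((19−5)/6)² = 5.444
te_Task 7 = (1 + 4·7 + 13)/6 = 42/6 = 7; σ²_Task 7 = ((13−1)/6)² = 4.000
te_Task 8 = (5 + 4·9 + 19)/6 = 60/6 = 10; σ²_Task 8 = ((19−5)/6)² = 5.444

Forward pass:
ES_Task 1 = 0; EF_Task 1 = 12
ES_Task 2 = 0; EF_Task 2 = 8
ES_Task 3 = 0; EF_Task 3 = 6
ES_Task 4 = max(EF_Task 2=8, EF_Task 3=6) = 8; EF_Task 4 = 8+6 = 14
ES_Task 5 = 12; EF_Task 5 = 12+13 = 25
ES_Task 6 = 8; EF_Task 6 = 8+10 = 18
ES_Task 7 = max(EF_Task 3=6, EF_Task 4=14) = 14; EF_Task 7 = 14+7 = 21
ES_Task 8 = max(EF_Task 3=6, EF_Task 5=25, EF_Task 6=18, EF_Task 7=21) = 25; EF_Task 8 = 25+10 = 35
Expected project duration μ = 35 days. Critical path: Task 1 → Task 5 → Task 8.

Variance along critical path = 9.000 + 1.778 + 5.444 = 16.222; σ = 4.028 days.
D = μ + z·σ = 35 + 1.645·4.028 = 41.6 days

41.6 days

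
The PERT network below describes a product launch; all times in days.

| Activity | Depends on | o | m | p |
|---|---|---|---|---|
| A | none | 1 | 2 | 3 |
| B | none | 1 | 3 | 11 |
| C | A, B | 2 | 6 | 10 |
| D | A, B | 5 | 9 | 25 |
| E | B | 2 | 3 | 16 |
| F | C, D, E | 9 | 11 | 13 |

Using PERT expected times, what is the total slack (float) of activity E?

6 days

te_A = (1 + 4·2 + 3)/6 = 12/6 = 2
te_B = (1 + 4·3 + 11)/6 = 24/6 = 4
te_C = (2 + 4·6 + 10)/6 = 36/6 = 6
te_D = (5 + 4·9 + 25)/6 = 66/6 = 11
te_E = (2 + 4·3 + 16)/6 = 30/6 = 5
te_F = (9 + 4·11 + 13)/6 = 66/6 = 11

Forward pass:
ES_A = 0; EF_A = 2
ES_B = 0; EF_B = 4
ES_C = max(EF_A=2, EF_B=4) = 4; EF_C = 4+6 = 10
ES_D = max(EF_A=2, EF_B=4) = 4; EF_D = 4+11 = 15
ES_E = 4; EF_E = 4+5 = 9
ES_F = max(EF_C=10, EF_D=15, EF_E=9) = 15; EF_F = 15+11 = 26
Expected project duration μ = 26 days. Critical path: B → D → F.

Backward pass:
LF_F = 26; LS_F = 26−11 = 15
LF_E = LS_F = 15; LS_E = 15−5 = 10
LF_D = LS_F = 15; LS_D = 15−11 = 4
LF_C = LS_F = 15; LS_C = 15−6 = 9
LF_B = min(LS_C=9, LS_D=4, LS_E=10) = 4; LS_B = 4−4 = 0
LF_A = min(LS_C=9, LS_D=4) = 4; LS_A = 4−2 = 2
Slack_E = LS_E − ES_E = 10 − 4 = 6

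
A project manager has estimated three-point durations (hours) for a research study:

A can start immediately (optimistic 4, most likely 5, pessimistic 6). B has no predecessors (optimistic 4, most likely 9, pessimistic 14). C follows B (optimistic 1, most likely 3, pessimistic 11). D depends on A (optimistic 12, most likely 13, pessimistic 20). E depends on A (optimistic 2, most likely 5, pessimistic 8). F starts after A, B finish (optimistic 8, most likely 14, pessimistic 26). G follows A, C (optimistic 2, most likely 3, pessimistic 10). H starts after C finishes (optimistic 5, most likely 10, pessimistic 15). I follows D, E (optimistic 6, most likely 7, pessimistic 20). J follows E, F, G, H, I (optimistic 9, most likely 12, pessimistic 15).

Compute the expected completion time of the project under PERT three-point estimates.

40 hours

te_A = (4 + 4·5 + 6)/6 = 30/6 = 5
te_B = (4 + 4·9 + 14)/6 = 54/6 = 9
te_C = (1 + 4·3 + 11)/6 = 24/6 = 4
te_D = (12 + 4·13 + 20)/6 = 84/6 = 14
te_E = (2 + 4·5 + 8)/6 = 30/6 = 5
te_F = (8 + 4·14 + 26)/6 = 90/6 = 15
te_G = (2 + 4·3 + 10)/6 = 24/6 = 4
te_H = (5 + 4·10 + 15)/6 = 60/6 = 10
te_I = (6 + 4·7 + 20)/6 = 54/6 = 9
te_J = (9 + 4·12 + 15)/6 = 72/6 = 12

Forward pass:
ES_A = 0; EF_A = 5
ES_B = 0; EF_B = 9
ES_C = 9; EF_C = 9+4 = 13
ES_D = 5; EF_D = 5+14 = 19
ES_E = 5; EF_E = 5+5 = 10
ES_F = max(EF_A=5, EF_B=9) = 9; EF_F = 9+15 = 24
ES_G = max(EF_A=5, EF_C=13) = 13; EF_G = 13+4 = 17
ES_H = 13; EF_H = 13+10 = 23
ES_I = max(EF_D=19, EF_E=10) = 19; EF_I = 19+9 = 28
ES_J = max(EF_E=10, EF_F=24, EF_G=17, EF_H=23, EF_I=28) = 28; EF_J = 28+12 = 40
Expected project duration μ = 40 hours. Critical path: A → D → I → J.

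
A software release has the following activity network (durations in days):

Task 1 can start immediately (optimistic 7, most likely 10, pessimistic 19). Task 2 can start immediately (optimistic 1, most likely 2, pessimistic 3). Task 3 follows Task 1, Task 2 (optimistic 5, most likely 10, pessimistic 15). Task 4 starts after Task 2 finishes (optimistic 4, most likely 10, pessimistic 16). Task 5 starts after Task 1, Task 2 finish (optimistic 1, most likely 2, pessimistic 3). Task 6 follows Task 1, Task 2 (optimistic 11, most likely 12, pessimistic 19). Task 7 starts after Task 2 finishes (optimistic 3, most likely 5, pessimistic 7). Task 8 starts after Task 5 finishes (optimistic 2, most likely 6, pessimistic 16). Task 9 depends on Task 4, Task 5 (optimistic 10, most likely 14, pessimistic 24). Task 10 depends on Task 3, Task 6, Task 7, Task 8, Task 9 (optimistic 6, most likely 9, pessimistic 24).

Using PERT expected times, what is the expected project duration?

te_Task 1 = (7 + 4·10 + 19)/6 = 66/6 = 11
te_Task 2 = (1 + 4·2 + 3)/6 = 12/6 = 2
te_Task 3 = (5 + 4·10 + 15)/6 = 60/6 = 10
te_Task 4 = (4 + 4·10 + 16)/6 = 60/6 = 10
te_Task 5 = (1 + 4·2 + 3)/6 = 12/6 = 2
te_Task 6 = (11 + 4·12 + 19)/6 = 78/6 = 13
te_Task 7 = (3 + 4·5 + 7)/6 = 30/6 = 5
te_Task 8 = (2 + 4·6 + 16)/6 = 42/6 = 7
te_Task 9 = (10 + 4·14 + 24)/6 = 90/6 = 15
te_Task 10 = (6 + 4·9 + 24)/6 = 66/6 = 11

Forward pass:
ES_Task 1 = 0; EF_Task 1 = 11
ES_Task 2 = 0; EF_Task 2 = 2
ES_Task 3 = max(EF_Task 1=11, EF_Task 2=2) = 11; EF_Task 3 = 11+10 = 21
ES_Task 4 = 2; EF_Task 4 = 2+10 = 12
ES_Task 5 = max(EF_Task 1=11, EF_Task 2=2) = 11; EF_Task 5 = 11+2 = 13
ES_Task 6 = max(EF_Task 1=11, EF_Task 2=2) = 11; EF_Task 6 = 11+13 = 24
ES_Task 7 = 2; EF_Task 7 = 2+5 = 7
ES_Task 8 = 13; EF_Task 8 = 13+7 = 20
ES_Task 9 = max(EF_Task 4=12, EF_Task 5=13) = 13; EF_Task 9 = 13+15 = 28
ES_Task 10 = max(EF_Task 3=21, EF_Task 6=24, EF_Task 7=7, EF_Task 8=20, EF_Task 9=28) = 28; EF_Task 10 = 28+11 = 39
Expected project duration μ = 39 days. Critical path: Task 1 → Task 5 → Task 9 → Task 10.

39 days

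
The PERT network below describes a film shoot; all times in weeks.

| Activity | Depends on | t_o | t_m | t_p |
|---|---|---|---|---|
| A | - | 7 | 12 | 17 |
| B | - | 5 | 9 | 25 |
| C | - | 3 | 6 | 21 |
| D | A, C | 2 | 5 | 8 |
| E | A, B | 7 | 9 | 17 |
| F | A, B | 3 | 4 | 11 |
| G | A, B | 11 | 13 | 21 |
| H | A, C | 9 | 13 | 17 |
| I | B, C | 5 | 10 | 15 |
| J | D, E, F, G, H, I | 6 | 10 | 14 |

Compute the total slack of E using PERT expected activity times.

4 weeks

te_A = (7 + 4·12 + 17)/6 = 72/6 = 12
te_B = (5 + 4·9 + 25)/6 = 66/6 = 11
te_C = (3 + 4·6 + 21)/6 = 48/6 = 8
te_D = (2 + 4·5 + 8)/6 = 30/6 = 5
te_E = (7 + 4·9 + 17)/6 = 60/6 = 10
te_F = (3 + 4·4 + 11)/6 = 30/6 = 5
te_G = (11 + 4·13 + 21)/6 = 84/6 = 14
te_H = (9 + 4·13 + 17)/6 = 78/6 = 13
te_I = (5 + 4·10 + 15)/6 = 60/6 = 10
te_J = (6 + 4·10 + 14)/6 = 60/6 = 10

Forward pass:
ES_A = 0; EF_A = 12
ES_B = 0; EF_B = 11
ES_C = 0; EF_C = 8
ES_D = max(EF_A=12, EF_C=8) = 12; EF_D = 12+5 = 17
ES_E = max(EF_A=12, EF_B=11) = 12; EF_E = 12+10 = 22
ES_F = max(EF_A=12, EF_B=11) = 12; EF_F = 12+5 = 17
ES_G = max(EF_A=12, EF_B=11) = 12; EF_G = 12+14 = 26
ES_H = max(EF_A=12, EF_C=8) = 12; EF_H = 12+13 = 25
ES_I = max(EF_B=11, EF_C=8) = 11; EF_I = 11+10 = 21
ES_J = max(EF_D=17, EF_E=22, EF_F=17, EF_G=26, EF_H=25, EF_I=21) = 26; EF_J = 26+10 = 36
Expected project duration μ = 36 weeks. Critical path: A → G → J.

Backward pass:
LF_J = 36; LS_J = 36−10 = 26
LF_I = LS_J = 26; LS_I = 26−10 = 16
LF_H = LS_J = 26; LS_H = 26−13 = 13
LF_G = LS_J = 26; LS_G = 26−14 = 12
LF_F = LS_J = 26; LS_F = 26−5 = 21
LF_E = LS_J = 26; LS_E = 26−10 = 16
LF_D = LS_J = 26; LS_D = 26−5 = 21
LF_C = min(LS_D=21, LS_H=13, LS_I=16) = 13; LS_C = 13−8 = 5
LF_B = min(LS_E=16, LS_F=21, LS_G=12, LS_I=16) = 12; LS_B = 12−11 = 1
LF_A = min(LS_D=21, LS_E=16, LS_F=21, LS_G=12, LS_H=13) = 12; LS_A = 12−12 = 0
Slack_E = LS_E − ES_E = 16 − 12 = 4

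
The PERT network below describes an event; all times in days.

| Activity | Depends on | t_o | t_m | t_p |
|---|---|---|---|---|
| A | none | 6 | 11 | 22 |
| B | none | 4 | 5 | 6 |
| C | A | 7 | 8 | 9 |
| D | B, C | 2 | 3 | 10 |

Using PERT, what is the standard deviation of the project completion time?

te_A = (6 + 4·11 + 22)/6 = 72/6 = 12; σ²_A = ((22−6)/6)² = 7.111
te_B = (4 + 4·5 + 6)/6 = 30/6 = 5; σ²_B = ((6−4)/6)² = 0.111
te_C = (7 + 4·8 + 9)/6 = 48/6 = 8; σ²_C = ((9−7)/6)² = 0.111
te_D = (2 + 4·3 + 10)/6 = 24/6 = 4; σ²_D = ((10−2)/6)² = 1.778

Forward pass:
ES_A = 0; EF_A = 12
ES_B = 0; EF_B = 5
ES_C = 12; EF_C = 12+8 = 20
ES_D = max(EF_B=5, EF_C=20) = 20; EF_D = 20+4 = 24
Expected project duration μ = 24 days. Critical path: A → C → D.

Variance along critical path = 7.111 + 0.111 + 1.778 = 9.000
σ = √9.000 = 3.000 days

3.00 days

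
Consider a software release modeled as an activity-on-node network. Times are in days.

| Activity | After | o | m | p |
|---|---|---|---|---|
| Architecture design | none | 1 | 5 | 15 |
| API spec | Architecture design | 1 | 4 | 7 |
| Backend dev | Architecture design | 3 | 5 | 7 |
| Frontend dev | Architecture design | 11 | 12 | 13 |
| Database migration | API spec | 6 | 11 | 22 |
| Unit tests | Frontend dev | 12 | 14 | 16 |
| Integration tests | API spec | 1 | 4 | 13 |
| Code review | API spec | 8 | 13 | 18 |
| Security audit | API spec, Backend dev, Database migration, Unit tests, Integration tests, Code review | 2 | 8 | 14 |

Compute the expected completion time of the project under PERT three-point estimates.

te_Architecture design = (1 + 4·5 + 15)/6 = 36/6 = 6
te_API spec = (1 + 4·4 + 7)/6 = 24/6 = 4
te_Backend dev = (3 + 4·5 + 7)/6 = 30/6 = 5
te_Frontend dev = (11 + 4·12 + 13)/6 = 72/6 = 12
te_Database migration = (6 + 4·11 + 22)/6 = 72/6 = 12
te_Unit tests = (12 + 4·14 + 16)/6 = 84/6 = 14
te_Integration tests = (1 + 4·4 + 13)/6 = 30/6 = 5
te_Code review = (8 + 4·13 + 18)/6 = 78/6 = 13
te_Security audit = (2 + 4·8 + 14)/6 = 48/6 = 8

Forward pass:
ES_Architecture design = 0; EF_Architecture design = 6
ES_API spec = 6; EF_API spec = 6+4 = 10
ES_Backend dev = 6; EF_Backend dev = 6+5 = 11
ES_Frontend dev = 6; EF_Frontend dev = 6+12 = 18
ES_Database migration = 10; EF_Database migration = 10+12 = 22
ES_Unit tests = 18; EF_Unit tests = 18+14 = 32
ES_Integration tests = 10; EF_Integration tests = 10+5 = 15
ES_Code review = 10; EF_Code review = 10+13 = 23
ES_Security audit = max(EF_API spec=10, EF_Backend dev=11, EF_Database migration=22, EF_Unit tests=32, EF_Integration tests=15, EF_Code review=23) = 32; EF_Security audit = 32+8 = 40
Expected project duration μ = 40 days. Critical path: Architecture design → Frontend dev → Unit tests → Security audit.

40 days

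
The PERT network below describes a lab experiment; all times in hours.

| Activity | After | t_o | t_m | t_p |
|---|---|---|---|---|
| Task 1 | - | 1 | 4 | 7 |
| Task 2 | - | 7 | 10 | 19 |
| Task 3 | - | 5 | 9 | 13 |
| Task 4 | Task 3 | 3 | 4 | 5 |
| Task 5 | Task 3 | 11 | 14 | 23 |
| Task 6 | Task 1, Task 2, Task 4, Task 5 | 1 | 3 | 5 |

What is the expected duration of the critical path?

27 hours

te_Task 1 = (1 + 4·4 + 7)/6 = 24/6 = 4
te_Task 2 = (7 + 4·10 + 19)/6 = 66/6 = 11
te_Task 3 = (5 + 4·9 + 13)/6 = 54/6 = 9
te_Task 4 = (3 + 4·4 + 5)/6 = 24/6 = 4
te_Task 5 = (11 + 4·14 + 23)/6 = 90/6 = 15
te_Task 6 = (1 + 4·3 + 5)/6 = 18/6 = 3

Forward pass:
ES_Task 1 = 0; EF_Task 1 = 4
ES_Task 2 = 0; EF_Task 2 = 11
ES_Task 3 = 0; EF_Task 3 = 9
ES_Task 4 = 9; EF_Task 4 = 9+4 = 13
ES_Task 5 = 9; EF_Task 5 = 9+15 = 24
ES_Task 6 = max(EF_Task 1=4, EF_Task 2=11, EF_Task 4=13, EF_Task 5=24) = 24; EF_Task 6 = 24+3 = 27
Expected project duration μ = 27 hours. Critical path: Task 3 → Task 5 → Task 6.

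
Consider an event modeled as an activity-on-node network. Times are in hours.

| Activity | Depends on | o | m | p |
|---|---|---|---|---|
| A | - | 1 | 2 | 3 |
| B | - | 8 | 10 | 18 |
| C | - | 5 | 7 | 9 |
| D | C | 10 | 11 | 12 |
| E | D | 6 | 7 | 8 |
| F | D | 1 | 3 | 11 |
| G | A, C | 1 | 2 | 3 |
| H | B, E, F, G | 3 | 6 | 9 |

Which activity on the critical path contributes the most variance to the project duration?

te_A = (1 + 4·2 + 3)/6 = 12/6 = 2; σ²_A = ((3−1)/6)² = 0.111
te_B = (8 + 4·10 + 18)/6 = 66/6 = 11; σ²_B = ((18−8)/6)² = 2.778
te_C = (5 + 4·7 + 9)/6 = 42/6 = 7; σ²_C = ((9−5)/6)² = 0.444
te_D = (10 + 4·11 + 12)/6 = 66/6 = 11; σ²_D = ((12−10)/6)² = 0.111
te_E = (6 + 4·7 + 8)/6 = 42/6 = 7; σ²_E = ((8−6)/6)² = 0.111
te_F = (1 + 4·3 + 11)/6 = 24/6 = 4; σ²_F = ((11−1)/6)² = 2.778
te_G = (1 + 4·2 + 3)/6 = 12/6 = 2; σ²_G = ((3−1)/6)² = 0.111
te_H = (3 + 4·6 + 9)/6 = 36/6 = 6; σ²_H = ((9−3)/6)² = 1.000

Forward pass:
ES_A = 0; EF_A = 2
ES_B = 0; EF_B = 11
ES_C = 0; EF_C = 7
ES_D = 7; EF_D = 7+11 = 18
ES_E = 18; EF_E = 18+7 = 25
ES_F = 18; EF_F = 18+4 = 22
ES_G = max(EF_A=2, EF_C=7) = 7; EF_G = 7+2 = 9
ES_H = max(EF_B=11, EF_E=25, EF_F=22, EF_G=9) = 25; EF_H = 25+6 = 31
Expected project duration μ = 31 hours. Critical path: C → D → E → H.

Variances on critical path: σ²_C=0.444, σ²_D=0.111, σ²_E=0.111, σ²_H=1.000.
Largest is σ²_H = 1.000.

H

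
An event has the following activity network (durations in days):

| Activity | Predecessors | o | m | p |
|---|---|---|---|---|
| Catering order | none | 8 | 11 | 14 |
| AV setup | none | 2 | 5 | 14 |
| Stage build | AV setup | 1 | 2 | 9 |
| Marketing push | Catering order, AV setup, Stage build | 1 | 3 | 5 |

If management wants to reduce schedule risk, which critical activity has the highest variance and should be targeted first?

Catering order

te_Catering order = (8 + 4·11 + 14)/6 = 66/6 = 11; σ²_Catering order = ((14−8)/6)² = 1.000
te_AV setup = (2 + 4·5 + 14)/6 = 36/6 = 6; σ²_AV setup = ((14−2)/6)² = 4.000
te_Stage build = (1 + 4·2 + 9)/6 = 18/6 = 3; σ²_Stage build = ((9−1)/6)² = 1.778
te_Marketing push = (1 + 4·3 + 5)/6 = 18/6 = 3; σ²_Marketing push = ((5−1)/6)² = 0.444

Forward pass:
ES_Catering order = 0; EF_Catering order = 11
ES_AV setup = 0; EF_AV setup = 6
ES_Stage build = 6; EF_Stage build = 6+3 = 9
ES_Marketing push = max(EF_Catering order=11, EF_AV setup=6, EF_Stage build=9) = 11; EF_Marketing push = 11+3 = 14
Expected project duration μ = 14 days. Critical path: Catering order → Marketing push.

Variances on critical path: σ²_Catering order=1.000, σ²_Marketing push=0.444.
Largest is σ²_Catering order = 1.000.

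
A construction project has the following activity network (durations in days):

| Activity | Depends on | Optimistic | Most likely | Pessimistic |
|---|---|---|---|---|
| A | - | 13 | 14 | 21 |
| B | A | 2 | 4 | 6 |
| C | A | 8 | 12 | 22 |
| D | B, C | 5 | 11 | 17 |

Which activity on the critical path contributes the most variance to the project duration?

te_A = (13 + 4·14 + 21)/6 = 90/6 = 15; σ²_A = ((21−13)/6)² = 1.778
te_B = (2 + 4·4 + 6)/6 = 24/6 = 4; σ²_B = ((6−2)/6)² = 0.444
te_C = (8 + 4·12 + 22)/6 = 78/6 = 13; σ²_C = ((22−8)/6)² = 5.444
te_D = (5 + 4·11 + 17)/6 = 66/6 = 11; σ²_D = ((17−5)/6)² = 4.000

Forward pass:
ES_A = 0; EF_A = 15
ES_B = 15; EF_B = 15+4 = 19
ES_C = 15; EF_C = 15+13 = 28
ES_D = max(EF_B=19, EF_C=28) = 28; EF_D = 28+11 = 39
Expected project duration μ = 39 days. Critical path: A → C → D.

Variances on critical path: σ²_A=1.778, σ²_C=5.444, σ²_D=4.000.
Largest is σ²_C = 5.444.

C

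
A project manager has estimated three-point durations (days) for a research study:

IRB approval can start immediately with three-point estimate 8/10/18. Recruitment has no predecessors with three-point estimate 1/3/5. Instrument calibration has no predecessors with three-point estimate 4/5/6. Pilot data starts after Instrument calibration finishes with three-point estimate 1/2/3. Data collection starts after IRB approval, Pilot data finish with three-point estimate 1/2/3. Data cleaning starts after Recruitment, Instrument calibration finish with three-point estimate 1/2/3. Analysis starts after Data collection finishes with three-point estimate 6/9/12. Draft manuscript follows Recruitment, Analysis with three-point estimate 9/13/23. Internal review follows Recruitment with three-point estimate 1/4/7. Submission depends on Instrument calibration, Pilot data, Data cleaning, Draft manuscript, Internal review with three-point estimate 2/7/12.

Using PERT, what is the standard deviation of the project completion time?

te_IRB approval = (8 + 4·10 + 18)/6 = 66/6 = 11; σ²_IRB approval = ((18−8)/6)² = 2.778
te_Recruitment = (1 + 4·3 + 5)/6 = 18/6 = 3; σ²_Recruitment = ((5−1)/6)² = 0.444
te_Instrument calibration = (4 + 4·5 + 6)/6 = 30/6 = 5; σ²_Instrument calibration = ((6−4)/6)² = 0.111
te_Pilot data = (1 + 4·2 + 3)/6 = 12/6 = 2; σ²_Pilot data = ((3−1)/6)² = 0.111
te_Data collection = (1 + 4·2 + 3)/6 = 12/6 = 2; σ²_Data collection = ((3−1)/6)² = 0.111
te_Data cleaning = (1 + 4·2 + 3)/6 = 12/6 = 2; σ²_Data cleaning = ((3−1)/6)² = 0.111
te_Analysis = (6 + 4·9 + 12)/6 = 54/6 = 9; σ²_Analysis = ((12−6)/6)² = 1.000
te_Draft manuscript = (9 + 4·13 + 23)/6 = 84/6 = 14; σ²_Draft manuscript = ((23−9)/6)² = 5.444
te_Internal review = (1 + 4·4 + 7)/6 = 24/6 = 4; σ²_Internal review = ((7−1)/6)² = 1.000
te_Submission = (2 + 4·7 + 12)/6 = 42/6 = 7; σ²_Submission = ((12−2)/6)² = 2.778

Forward pass:
ES_IRB approval = 0; EF_IRB approval = 11
ES_Recruitment = 0; EF_Recruitment = 3
ES_Instrument calibration = 0; EF_Instrument calibration = 5
ES_Pilot data = 5; EF_Pilot data = 5+2 = 7
ES_Data collection = max(EF_IRB approval=11, EF_Pilot data=7) = 11; EF_Data collection = 11+2 = 13
ES_Data cleaning = max(EF_Recruitment=3, EF_Instrument calibration=5) = 5; EF_Data cleaning = 5+2 = 7
ES_Analysis = 13; EF_Analysis = 13+9 = 22
ES_Draft manuscript = max(EF_Recruitment=3, EF_Analysis=22) = 22; EF_Draft manuscript = 22+14 = 36
ES_Internal review = 3; EF_Internal review = 3+4 = 7
ES_Submission = max(EF_Instrument calibration=5, EF_Pilot data=7, EF_Data cleaning=7, EF_Draft manuscript=36, EF_Internal review=7) = 36; EF_Submission = 36+7 = 43
Expected project duration μ = 43 days. Critical path: IRB approval → Data collection → Analysis → Draft manuscript → Submission.

Variance along critical path = 2.778 + 0.111 + 1.000 + 5.444 + 2.778 = 12.111
σ = √12.111 = 3.480 days

3.48 days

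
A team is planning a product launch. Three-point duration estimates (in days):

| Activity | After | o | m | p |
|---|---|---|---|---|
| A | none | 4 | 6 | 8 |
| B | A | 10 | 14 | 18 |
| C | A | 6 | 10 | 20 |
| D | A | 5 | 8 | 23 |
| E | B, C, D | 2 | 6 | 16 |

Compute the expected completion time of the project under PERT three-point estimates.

te_A = (4 + 4·6 + 8)/6 = 36/6 = 6
te_B = (10 + 4·14 + 18)/6 = 84/6 = 14
te_C = (6 + 4·10 + 20)/6 = 66/6 = 11
te_D = (5 + 4·8 + 23)/6 = 60/6 = 10
te_E = (2 + 4·6 + 16)/6 = 42/6 = 7

Forward pass:
ES_A = 0; EF_A = 6
ES_B = 6; EF_B = 6+14 = 20
ES_C = 6; EF_C = 6+11 = 17
ES_D = 6; EF_D = 6+10 = 16
ES_E = max(EF_B=20, EF_C=17, EF_D=16) = 20; EF_E = 20+7 = 27
Expected project duration μ = 27 days. Critical path: A → B → E.

27 days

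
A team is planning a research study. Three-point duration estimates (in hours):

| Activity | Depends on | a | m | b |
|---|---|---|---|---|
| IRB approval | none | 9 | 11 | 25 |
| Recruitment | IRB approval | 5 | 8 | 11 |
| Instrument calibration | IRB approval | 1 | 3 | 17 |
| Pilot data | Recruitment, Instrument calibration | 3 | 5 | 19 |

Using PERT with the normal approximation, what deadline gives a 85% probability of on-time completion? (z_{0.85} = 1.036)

te_IRB approval = (9 + 4·11 + 25)/6 = 78/6 = 13; σ²_IRB approval = ((25−9)/6)² = 7.111
te_Recruitment = (5 + 4·8 + 11)/6 = 48/6 = 8; σ²_Recruitment = ((11−5)/6)² = 1.000
te_Instrument calibration = (1 + 4·3 + 17)/6 = 30/6 = 5; σ²_Instrument calibration = ((17−1)/6)² = 7.111
te_Pilot data = (3 + 4·5 + 19)/6 = 42/6 = 7; σ²_Pilot data = ((19−3)/6)² = 7.111

Forward pass:
ES_IRB approval = 0; EF_IRB approval = 13
ES_Recruitment = 13; EF_Recruitment = 13+8 = 21
ES_Instrument calibration = 13; EF_Instrument calibration = 13+5 = 18
ES_Pilot data = max(EF_Recruitment=21, EF_Instrument calibration=18) = 21; EF_Pilot data = 21+7 = 28
Expected project duration μ = 28 hours. Critical path: IRB approval → Recruitment → Pilot data.

Variance along critical path = 7.111 + 1.000 + 7.111 = 15.222; σ = 3.902 hours.
D = μ + z·σ = 28 + 1.036·3.902 = 32.0 hours

32.0 hours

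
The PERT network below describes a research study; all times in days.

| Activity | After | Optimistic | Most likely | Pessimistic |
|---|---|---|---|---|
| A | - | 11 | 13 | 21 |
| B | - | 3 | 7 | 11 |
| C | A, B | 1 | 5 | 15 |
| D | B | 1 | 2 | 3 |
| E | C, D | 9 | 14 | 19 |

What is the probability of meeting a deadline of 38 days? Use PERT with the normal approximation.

0.886

te_A = (11 + 4·13 + 21)/6 = 84/6 = 14; σ²_A = ((21−11)/6)² = 2.778
te_B = (3 + 4·7 + 11)/6 = 42/6 = 7; σ²_B = ((11−3)/6)² = 1.778
te_C = (1 + 4·5 + 15)/6 = 36/6 = 6; σ²_C = ((15−1)/6)² = 5.444
te_D = (1 + 4·2 + 3)/6 = 12/6 = 2; σ²_D = ((3−1)/6)² = 0.111
te_E = (9 + 4·14 + 19)/6 = 84/6 = 14; σ²_E = ((19−9)/6)² = 2.778

Forward pass:
ES_A = 0; EF_A = 14
ES_B = 0; EF_B = 7
ES_C = max(EF_A=14, EF_B=7) = 14; EF_C = 14+6 = 20
ES_D = 7; EF_D = 7+2 = 9
ES_E = max(EF_C=20, EF_D=9) = 20; EF_E = 20+14 = 34
Expected project duration μ = 34 days. Critical path: A → C → E.

Variance along critical path = 2.778 + 5.444 + 2.778 = 11.000; σ = √11.000 = 3.317 days.
Z = (38 − 34) / 3.317 = 1.206
P(T ≤ 38) = Φ(1.206) ≈ 0.886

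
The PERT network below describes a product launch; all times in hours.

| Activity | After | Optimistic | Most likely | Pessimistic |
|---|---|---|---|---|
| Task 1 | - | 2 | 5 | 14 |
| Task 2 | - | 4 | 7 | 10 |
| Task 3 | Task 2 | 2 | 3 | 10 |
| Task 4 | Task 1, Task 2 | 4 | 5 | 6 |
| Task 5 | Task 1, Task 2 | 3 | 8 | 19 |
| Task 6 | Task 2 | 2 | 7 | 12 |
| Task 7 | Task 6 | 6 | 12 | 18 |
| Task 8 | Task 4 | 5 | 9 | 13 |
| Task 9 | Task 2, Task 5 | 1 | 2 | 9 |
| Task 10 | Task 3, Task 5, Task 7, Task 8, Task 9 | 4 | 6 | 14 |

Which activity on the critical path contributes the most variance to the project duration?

te_Task 1 = (2 + 4·5 + 14)/6 = 36/6 = 6; σ²_Task 1 = ((14−2)/6)² = 4.000
te_Task 2 = (4 + 4·7 + 10)/6 = 42/6 = 7; σ²_Task 2 = ((10−4)/6)² = 1.000
te_Task 3 = (2 + 4·3 + 10)/6 = 24/6 = 4; σ²_Task 3 = ((10−2)/6)² = 1.778
te_Task 4 = (4 + 4·5 + 6)/6 = 30/6 = 5; σ²_Task 4 = ((6−4)/6)² = 0.111
te_Task 5 = (3 + 4·8 + 19)/6 = 54/6 = 9; σ²_Task 5 = ((19−3)/6)² = 7.111
te_Task 6 = (2 + 4·7 + 12)/6 = 42/6 = 7; σ²_Task 6 = ((12−2)/6)² = 2.778
te_Task 7 = (6 + 4·12 + 18)/6 = 72/6 = 12; σ²_Task 7 = ((18−6)/6)² = 4.000
te_Task 8 = (5 + 4·9 + 13)/6 = 54/6 = 9; σ²_Task 8 = ((13−5)/6)² = 1.778
te_Task 9 = (1 + 4·2 + 9)/6 = 18/6 = 3; σ²_Task 9 = ((9−1)/6)² = 1.778
te_Task 10 = (4 + 4·6 + 14)/6 = 42/6 = 7; σ²_Task 10 = ((14−4)/6)² = 2.778

Forward pass:
ES_Task 1 = 0; EF_Task 1 = 6
ES_Task 2 = 0; EF_Task 2 = 7
ES_Task 3 = 7; EF_Task 3 = 7+4 = 11
ES_Task 4 = max(EF_Task 1=6, EF_Task 2=7) = 7; EF_Task 4 = 7+5 = 12
ES_Task 5 = max(EF_Task 1=6, EF_Task 2=7) = 7; EF_Task 5 = 7+9 = 16
ES_Task 6 = 7; EF_Task 6 = 7+7 = 14
ES_Task 7 = 14; EF_Task 7 = 14+12 = 26
ES_Task 8 = 12; EF_Task 8 = 12+9 = 21
ES_Task 9 = max(EF_Task 2=7, EF_Task 5=16) = 16; EF_Task 9 = 16+3 = 19
ES_Task 10 = max(EF_Task 3=11, EF_Task 5=16, EF_Task 7=26, EF_Task 8=21, EF_Task 9=19) = 26; EF_Task 10 = 26+7 = 33
Expected project duration μ = 33 hours. Critical path: Task 2 → Task 6 → Task 7 → Task 10.

Variances on critical path: σ²_Task 2=1.000, σ²_Task 6=2.778, σ²_Task 7=4.000, σ²_Task 10=2.778.
Largest is σ²_Task 7 = 4.000.

Task 7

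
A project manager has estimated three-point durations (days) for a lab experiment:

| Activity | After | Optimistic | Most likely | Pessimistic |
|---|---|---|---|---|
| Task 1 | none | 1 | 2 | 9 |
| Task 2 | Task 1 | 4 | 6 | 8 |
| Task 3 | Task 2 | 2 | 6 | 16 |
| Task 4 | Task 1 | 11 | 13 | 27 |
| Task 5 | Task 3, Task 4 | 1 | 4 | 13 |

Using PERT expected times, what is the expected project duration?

te_Task 1 = (1 + 4·2 + 9)/6 = 18/6 = 3
te_Task 2 = (4 + 4·6 + 8)/6 = 36/6 = 6
te_Task 3 = (2 + 4·6 + 16)/6 = 42/6 = 7
te_Task 4 = (11 + 4·13 + 27)/6 = 90/6 = 15
te_Task 5 = (1 + 4·4 + 13)/6 = 30/6 = 5

Forward pass:
ES_Task 1 = 0; EF_Task 1 = 3
ES_Task 2 = 3; EF_Task 2 = 3+6 = 9
ES_Task 3 = 9; EF_Task 3 = 9+7 = 16
ES_Task 4 = 3; EF_Task 4 = 3+15 = 18
ES_Task 5 = max(EF_Task 3=16, EF_Task 4=18) = 18; EF_Task 5 = 18+5 = 23
Expected project duration μ = 23 days. Critical path: Task 1 → Task 4 → Task 5.

23 days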